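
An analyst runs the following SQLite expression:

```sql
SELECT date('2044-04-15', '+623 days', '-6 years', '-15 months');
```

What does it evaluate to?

Applying '+623 days' to 2044-04-15: counting 623 days forward gives 2045-12-29.
Adding -6 years to 2045-12-29 gives 2039-12-29.
Adding -15 months to 2039-12-29 gives 2038-09-29.

2038-09-29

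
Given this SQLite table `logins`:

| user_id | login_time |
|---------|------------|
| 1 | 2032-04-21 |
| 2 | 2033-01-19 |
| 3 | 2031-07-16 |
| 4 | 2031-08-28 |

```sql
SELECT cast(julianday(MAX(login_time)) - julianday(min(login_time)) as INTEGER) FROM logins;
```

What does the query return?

MIN = 2031-07-16, MAX = 2033-01-19.
15 days remain in July 2031 after the 16th (31 − 16).
Full months from August 2031 through December 2032 contribute their day counts.
Then 19 days into January 2033.
Total: 15 + 31 + 30 + 31 + 30 + 31 + 31 + 29 + 31 + 30 + 31 + 30 + 31 + 31 + 30 + 31 + 30 + 31 + 19 = 553.

553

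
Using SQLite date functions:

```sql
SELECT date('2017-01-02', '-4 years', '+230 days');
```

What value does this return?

2013-08-20

Adding -4 years to 2017-01-02 gives 2013-01-02.
Applying '+230 days' to 2013-01-02: counting 230 days forward gives 2013-08-20.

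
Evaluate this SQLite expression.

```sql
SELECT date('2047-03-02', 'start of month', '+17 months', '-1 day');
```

`start of month` rewinds 2047-03-02 to 2047-03-01.
Adding +17 months to 2047-03-01 gives 2048-08-01.
Going back 1 day from 2048-08-01 reaches 2048-07-31 (last day of July, 31 days).

2048-07-31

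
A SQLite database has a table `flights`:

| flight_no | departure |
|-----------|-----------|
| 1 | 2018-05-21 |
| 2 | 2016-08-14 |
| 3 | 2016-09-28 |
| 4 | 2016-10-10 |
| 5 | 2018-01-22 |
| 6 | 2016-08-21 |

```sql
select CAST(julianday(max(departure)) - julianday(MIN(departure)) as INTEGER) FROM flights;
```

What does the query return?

MIN = 2016-08-14, MAX = 2018-05-21.
17 days remain in August 2016 after the 14th (31 − 14).
Full months from September 2016 through April 2018 contribute their day counts.
Then 21 days into May 2018.
Total: 17 + 30 + 31 + 30 + 31 + 31 + 28 + 31 + 30 + 31 + 30 + 31 + 31 + 30 + 31 + 30 + 31 + 31 + 28 + 31 + 30 + 21 = 645.

645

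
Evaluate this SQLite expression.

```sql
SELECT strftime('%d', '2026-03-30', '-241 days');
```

First apply '-241 days': 2026-03-30 → 2025-08-01.
`%d` extracts the 2-digit day of month: 01.

01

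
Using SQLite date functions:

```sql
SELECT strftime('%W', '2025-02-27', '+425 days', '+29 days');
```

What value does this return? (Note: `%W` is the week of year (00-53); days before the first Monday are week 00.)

21

First apply '+425 days', '+29 days': 2025-02-27 → 2026-05-27.
2026-05-27 is a Wednesday. SQLite's %W counts Mondays since the year started; the result is 21.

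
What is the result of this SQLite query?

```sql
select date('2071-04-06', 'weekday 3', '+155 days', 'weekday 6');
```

2071-09-12

`weekday 3` advances to the next Wednesday; 2071-04-06 is a Monday, so it moves forward to 2071-04-08.
Applying '+155 days' to 2071-04-08: counting 155 days forward gives 2071-09-10.
`weekday 6` advances to the next Saturday; 2071-09-10 is a Thursday, so it moves forward to 2071-09-12.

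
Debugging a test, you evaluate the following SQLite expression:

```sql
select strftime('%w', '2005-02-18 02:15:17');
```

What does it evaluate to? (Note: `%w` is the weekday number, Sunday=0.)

2005-02-18 is a Friday; with Sunday=0 that is 5.

5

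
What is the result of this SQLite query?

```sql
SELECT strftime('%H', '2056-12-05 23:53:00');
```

`%H` extracts the 2-digit hour (00-23): 23.

23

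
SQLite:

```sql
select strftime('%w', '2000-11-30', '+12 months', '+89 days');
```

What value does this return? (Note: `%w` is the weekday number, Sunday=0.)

3

First apply '+12 months', '+89 days': 2000-11-30 → 2002-02-27.
2002-02-27 is a Wednesday; with Sunday=0 that is 3.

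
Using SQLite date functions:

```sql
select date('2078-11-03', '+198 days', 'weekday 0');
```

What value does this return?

Applying '+198 days' to 2078-11-03: counting 198 days forward gives 2079-05-20.
`weekday 0` advances to the next Sunday; 2079-05-20 is a Saturday, so it moves forward to 2079-05-21.

2079-05-21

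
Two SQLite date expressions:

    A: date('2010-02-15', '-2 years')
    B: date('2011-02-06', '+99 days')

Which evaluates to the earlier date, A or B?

A

A = 2008-02-15.
B = 2011-05-16.
A is earlier.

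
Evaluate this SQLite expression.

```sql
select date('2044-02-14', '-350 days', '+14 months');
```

2044-05-01

Applying '-350 days' to 2044-02-14: counting 350 days back gives 2043-03-01.
Adding +14 months to 2043-03-01 gives 2044-05-01.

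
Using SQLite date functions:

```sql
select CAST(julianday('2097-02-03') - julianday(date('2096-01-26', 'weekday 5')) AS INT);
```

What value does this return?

373

`weekday 5` advances to the next Friday; 2096-01-26 is a Thursday, so it moves forward to 2096-01-27.
4 days remain in January 2096 after the 27th (31 − 27).
Full months from February 2096 through January 2097 contribute their day counts.
Then 3 days into February 2097.
Total: 4 + 29 + 31 + 30 + 31 + 30 + 31 + 31 + 30 + 31 + 30 + 31 + 31 + 3 = 373.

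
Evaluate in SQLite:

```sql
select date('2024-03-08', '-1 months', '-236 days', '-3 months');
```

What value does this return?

Adding -1 month to 2024-03-08 gives 2024-02-08.
Applying '-236 days' to 2024-02-08: counting 236 days back gives 2023-06-17.
Adding -3 months to 2023-06-17 gives 2023-03-17.

2023-03-17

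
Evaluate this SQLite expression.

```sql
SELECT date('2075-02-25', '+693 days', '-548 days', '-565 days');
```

Applying '+693 days' to 2075-02-25: counting 693 days forward gives 2077-01-18.
Applying '-548 days' to 2077-01-18: counting 548 days back gives 2075-07-20.
Applying '-565 days' to 2075-07-20: counting 565 days back gives 2074-01-01.

2074-01-01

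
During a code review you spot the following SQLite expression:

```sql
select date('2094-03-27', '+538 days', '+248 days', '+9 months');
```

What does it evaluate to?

2097-02-21

Applying '+538 days' to 2094-03-27: counting 538 days forward gives 2095-09-16.
Applying '+248 days' to 2095-09-16: counting 248 days forward gives 2096-05-21.
Adding +9 months to 2096-05-21 gives 2097-02-21.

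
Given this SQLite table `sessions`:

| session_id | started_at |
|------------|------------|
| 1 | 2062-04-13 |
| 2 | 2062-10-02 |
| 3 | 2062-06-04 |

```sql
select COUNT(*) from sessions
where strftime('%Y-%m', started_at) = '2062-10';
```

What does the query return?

Rows with year-month 2062-10: 2062-10-02 → 1.

1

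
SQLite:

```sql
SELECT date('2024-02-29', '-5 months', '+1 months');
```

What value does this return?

Adding -5 months to 2024-02-29 gives 2023-09-29.
Adding +1 month to 2023-09-29 gives 2023-10-29.

2023-10-29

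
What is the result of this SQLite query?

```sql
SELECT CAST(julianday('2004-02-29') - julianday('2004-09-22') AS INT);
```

0 days remain in February 2004 after the 29th (29 − 29).
Full months from March 2004 through August 2004 contribute their day counts.
Then 22 days into September 2004.
Total: 0 + 31 + 30 + 31 + 30 + 31 + 31 + 22 = 206.
The subtraction is earlier − later, so the result is −206 → -206.

-206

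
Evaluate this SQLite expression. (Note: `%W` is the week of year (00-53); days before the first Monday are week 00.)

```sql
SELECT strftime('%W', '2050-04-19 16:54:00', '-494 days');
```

49

First apply '-494 days': 2050-04-19 16:54:00 → 2048-12-11 16:54:00.
2048-12-11 is a Friday. SQLite's %W counts Mondays since the year started; the result is 49.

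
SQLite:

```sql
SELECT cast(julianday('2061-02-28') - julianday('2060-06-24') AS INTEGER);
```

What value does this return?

6 days remain in June 2060 after the 24th (30 − 24).
Full months from July 2060 through January 2061 contribute their day counts.
Then 28 days into February 2061.
Total: 6 + 31 + 31 + 30 + 31 + 30 + 31 + 31 + 28 = 249.

249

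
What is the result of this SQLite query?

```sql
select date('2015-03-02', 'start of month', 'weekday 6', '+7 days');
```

`start of month` rewinds 2015-03-02 to 2015-03-01.
`weekday 6` advances to the next Saturday; 2015-03-01 is a Sunday, so it moves forward to 2015-03-07.
Advancing 7 more days within March lands on 2015-03-14.

2015-03-14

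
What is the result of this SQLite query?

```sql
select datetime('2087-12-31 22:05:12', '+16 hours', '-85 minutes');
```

2088-01-01 12:40:12

+16 hours from 2087-12-31 22:05:12 is 2088-01-01 14:05:12 (crosses midnight).
85 minutes = 1h 25m; -85 minutes from 2088-01-01 14:05:12 is 2088-01-01 12:40:12.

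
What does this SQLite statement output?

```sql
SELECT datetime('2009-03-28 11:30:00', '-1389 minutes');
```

2009-03-27 12:21:00

1389 minutes = 23h 9m; -1389 minutes from 2009-03-28 11:30:00 is 2009-03-27 12:21:00 (crosses midnight).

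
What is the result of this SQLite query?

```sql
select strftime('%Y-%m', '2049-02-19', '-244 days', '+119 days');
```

First apply '-244 days', '+119 days': 2049-02-19 → 2048-10-17.
`%Y-%m` extracts the year-month: 2048-10.

2048-10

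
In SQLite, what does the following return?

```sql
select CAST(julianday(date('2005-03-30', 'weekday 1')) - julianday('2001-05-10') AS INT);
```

`weekday 1` advances to the next Monday; 2005-03-30 is a Wednesday, so it moves forward to 2005-04-04.
21 days remain in May 2001 after the 10th (31 − 10).
Full months from June 2001 through March 2005 contribute their day counts.
Then 4 days into April 2005.
Total: 21 + 30 + 31 + 31 + 30 + 31 + 30 + 31 + 31 + 28 + 31 + 30 + 31 + 30 + 31 + 31 + 30 + 31 + 30 + 31 + 31 + 28 + 31 + 30 + 31 + 30 + 31 + 31 + 30 + 31 + 30 + 31 + 31 + 29 + 31 + 30 + 31 + 30 + 31 + 31 + 30 + 31 + 30 + 31 + 31 + 28 + 31 + 4 = 1425.

1425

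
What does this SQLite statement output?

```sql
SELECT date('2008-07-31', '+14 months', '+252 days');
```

Adding +14 months to 2008-07-31 targets 2009-09-31. September 2009 has only 30 days, so SQLite normalizes the 1-day overflow forward to 2009-10-01.
Applying '+252 days' to 2009-10-01: counting 252 days forward gives 2010-06-10.

2010-06-10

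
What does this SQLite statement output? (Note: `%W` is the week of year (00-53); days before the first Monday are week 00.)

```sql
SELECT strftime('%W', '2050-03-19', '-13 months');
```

First apply '-13 months': 2050-03-19 → 2049-02-19.
2049-02-19 is a Friday. SQLite's %W counts Mondays since the year started; the result is 07.

07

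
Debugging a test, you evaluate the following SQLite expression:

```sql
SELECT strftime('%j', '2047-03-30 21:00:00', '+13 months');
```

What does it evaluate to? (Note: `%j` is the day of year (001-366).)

121

First apply '+13 months': 2047-03-30 21:00:00 → 2048-04-30 21:00:00.
Day-of-year for 2048-04-30: days since 2048-01-01 inclusive = 121, zero-padded to 121.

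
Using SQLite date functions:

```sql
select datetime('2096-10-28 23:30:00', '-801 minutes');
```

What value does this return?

2096-10-28 10:09:00

801 minutes = 13h 21m; -801 minutes from 2096-10-28 23:30:00 is 2096-10-28 10:09:00.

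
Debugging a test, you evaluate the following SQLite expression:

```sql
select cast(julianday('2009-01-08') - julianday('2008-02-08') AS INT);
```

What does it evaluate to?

21 days remain in February 2008 after the 8th (29 − 8).
Full months from March 2008 through December 2008 contribute their day counts.
Then 8 days into January 2009.
Total: 21 + 31 + 30 + 31 + 30 + 31 + 31 + 30 + 31 + 30 + 31 + 8 = 335.

335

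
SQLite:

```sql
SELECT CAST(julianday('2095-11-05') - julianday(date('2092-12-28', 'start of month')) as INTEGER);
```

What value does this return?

`start of month` rewinds 2092-12-28 to 2092-12-01.
30 days remain in December 2092 after the 1st (31 − 1).
Full months from January 2093 through October 2095 contribute their day counts.
Then 5 days into November 2095.
Total: 30 + 31 + 28 + 31 + 30 + 31 + 30 + 31 + 31 + 30 + 31 + 30 + 31 + 31 + 28 + 31 + 30 + 31 + 30 + 31 + 31 + 30 + 31 + 30 + 31 + 31 + 28 + 31 + 30 + 31 + 30 + 31 + 31 + 30 + 31 + 5 = 1069.

1069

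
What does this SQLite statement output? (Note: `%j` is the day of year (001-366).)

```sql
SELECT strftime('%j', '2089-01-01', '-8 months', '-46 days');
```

First apply '-8 months', '-46 days': 2089-01-01 → 2088-03-16.
Day-of-year for 2088-03-16: days since 2088-01-01 inclusive = 76, zero-padded to 076.

076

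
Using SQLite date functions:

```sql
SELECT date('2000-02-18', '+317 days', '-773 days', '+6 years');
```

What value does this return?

Applying '+317 days' to 2000-02-18: counting 317 days forward gives 2000-12-31.
Applying '-773 days' to 2000-12-31: counting 773 days back gives 1998-11-19.
Adding +6 years to 1998-11-19 gives 2004-11-19.

2004-11-19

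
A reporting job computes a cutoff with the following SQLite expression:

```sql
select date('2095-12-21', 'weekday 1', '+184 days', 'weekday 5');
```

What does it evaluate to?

2096-06-29

`weekday 1` advances to the next Monday; 2095-12-21 is a Wednesday, so it moves forward to 2095-12-26.
Applying '+184 days' to 2095-12-26: counting 184 days forward gives 2096-06-27.
`weekday 5` advances to the next Friday; 2096-06-27 is a Wednesday, so it moves forward to 2096-06-29.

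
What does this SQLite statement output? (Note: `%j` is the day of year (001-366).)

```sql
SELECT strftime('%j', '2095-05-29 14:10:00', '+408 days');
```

192

First apply '+408 days': 2095-05-29 14:10:00 → 2096-07-10 14:10:00.
Day-of-year for 2096-07-10: days since 2096-01-01 inclusive = 192, zero-padded to 192.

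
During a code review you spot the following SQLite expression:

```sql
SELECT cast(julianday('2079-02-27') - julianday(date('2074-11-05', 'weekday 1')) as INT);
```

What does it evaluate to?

1575

`weekday 1` advances to the next Monday; 2074-11-05 is already a Monday, so it stays at 2074-11-05.
25 days remain in November 2074 after the 5th (30 − 5).
Full months from December 2074 through January 2079 contribute their day counts.
Then 27 days into February 2079.
Total: 25 + 31 + 31 + 28 + 31 + 30 + 31 + 30 + 31 + 31 + 30 + 31 + 30 + 31 + 31 + 29 + 31 + 30 + 31 + 30 + 31 + 31 + 30 + 31 + 30 + 31 + 31 + 28 + 31 + 30 + 31 + 30 + 31 + 31 + 30 + 31 + 30 + 31 + 31 + 28 + 31 + 30 + 31 + 30 + 31 + 31 + 30 + 31 + 30 + 31 + 31 + 27 = 1575.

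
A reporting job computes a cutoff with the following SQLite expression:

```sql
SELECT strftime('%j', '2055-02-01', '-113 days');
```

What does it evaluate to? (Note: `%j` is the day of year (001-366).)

First apply '-113 days': 2055-02-01 → 2054-10-11.
Day-of-year for 2054-10-11: days since 2054-01-01 inclusive = 284, zero-padded to 284.

284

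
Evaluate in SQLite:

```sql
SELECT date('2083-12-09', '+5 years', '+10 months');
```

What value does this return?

Adding +5 years to 2083-12-09 gives 2088-12-09.
Adding +10 months to 2088-12-09 gives 2089-10-09.

2089-10-09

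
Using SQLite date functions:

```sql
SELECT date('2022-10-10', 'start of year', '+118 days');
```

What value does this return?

`start of year` rewinds 2022-10-10 to 2022-01-01.
Applying '+118 days' to 2022-01-01: counting 118 days forward gives 2022-04-29.

2022-04-29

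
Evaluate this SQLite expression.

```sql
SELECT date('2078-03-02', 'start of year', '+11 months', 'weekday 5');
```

2078-12-02

`start of year` rewinds 2078-03-02 to 2078-01-01.
Adding +11 months to 2078-01-01 gives 2078-12-01.
`weekday 5` advances to the next Friday; 2078-12-01 is a Thursday, so it moves forward to 2078-12-02.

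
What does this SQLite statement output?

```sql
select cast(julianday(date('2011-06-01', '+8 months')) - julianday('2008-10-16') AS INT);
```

1203

Adding +8 months to 2011-06-01 gives 2012-02-01.
15 days remain in October 2008 after the 16th (31 − 16).
Full months from November 2008 through January 2012 contribute their day counts.
Then 1 day into February 2012.
Total: 15 + 30 + 31 + 31 + 28 + 31 + 30 + 31 + 30 + 31 + 31 + 30 + 31 + 30 + 31 + 31 + 28 + 31 + 30 + 31 + 30 + 31 + 31 + 30 + 31 + 30 + 31 + 31 + 28 + 31 + 30 + 31 + 30 + 31 + 31 + 30 + 31 + 30 + 31 + 31 + 1 = 1203.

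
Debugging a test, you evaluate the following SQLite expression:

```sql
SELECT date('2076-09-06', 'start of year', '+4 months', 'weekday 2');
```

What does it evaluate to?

`start of year` rewinds 2076-09-06 to 2076-01-01.
Adding +4 months to 2076-01-01 gives 2076-05-01.
`weekday 2` advances to the next Tuesday; 2076-05-01 is a Friday, so it moves forward to 2076-05-05.

2076-05-05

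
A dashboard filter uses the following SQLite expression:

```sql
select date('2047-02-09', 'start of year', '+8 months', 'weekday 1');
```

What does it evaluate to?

`start of year` rewinds 2047-02-09 to 2047-01-01.
Adding +8 months to 2047-01-01 gives 2047-09-01.
`weekday 1` advances to the next Monday; 2047-09-01 is a Sunday, so it moves forward to 2047-09-02.

2047-09-02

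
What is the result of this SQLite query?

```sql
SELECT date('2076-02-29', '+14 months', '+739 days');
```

Adding +14 months to 2076-02-29 gives 2077-04-29.
Applying '+739 days' to 2077-04-29: counting 739 days forward gives 2079-05-08.

2079-05-08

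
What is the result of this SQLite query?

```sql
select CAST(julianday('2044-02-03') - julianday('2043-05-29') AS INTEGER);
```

250

2 days remain in May 2043 after the 29th (31 − 29).
Full months from June 2043 through January 2044 contribute their day counts.
Then 3 days into February 2044.
Total: 2 + 30 + 31 + 31 + 30 + 31 + 30 + 31 + 31 + 3 = 250.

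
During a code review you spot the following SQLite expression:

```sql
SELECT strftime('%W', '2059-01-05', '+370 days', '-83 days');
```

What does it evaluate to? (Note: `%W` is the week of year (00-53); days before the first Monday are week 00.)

41

First apply '+370 days', '-83 days': 2059-01-05 → 2059-10-19.
2059-10-19 is a Sunday. SQLite's %W counts Mondays since the year started; the result is 41.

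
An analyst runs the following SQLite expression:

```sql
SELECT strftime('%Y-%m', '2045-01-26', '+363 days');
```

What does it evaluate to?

First apply '+363 days': 2045-01-26 → 2046-01-24.
`%Y-%m` extracts the year-month: 2046-01.

2046-01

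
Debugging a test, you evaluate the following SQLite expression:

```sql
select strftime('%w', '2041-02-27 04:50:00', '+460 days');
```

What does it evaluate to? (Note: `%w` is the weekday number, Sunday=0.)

First apply '+460 days': 2041-02-27 04:50:00 → 2042-06-02 04:50:00.
2042-06-02 is a Monday; with Sunday=0 that is 1.

1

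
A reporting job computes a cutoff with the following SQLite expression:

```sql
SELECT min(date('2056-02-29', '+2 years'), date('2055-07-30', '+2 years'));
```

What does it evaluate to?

2057-07-30

date('2056-02-29', '+2 years') → 2058-03-01.
date('2055-07-30', '+2 years') → 2057-07-30.
Earlier of the two is 2057-07-30.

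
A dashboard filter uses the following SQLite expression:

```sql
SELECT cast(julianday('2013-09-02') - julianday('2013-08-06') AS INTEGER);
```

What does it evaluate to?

27

25 days remain in August 2013 after the 6th (31 − 6).
Then 2 days into September 2013.
Total: 25 + 2 = 27.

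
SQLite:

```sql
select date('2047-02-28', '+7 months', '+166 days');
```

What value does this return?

Adding +7 months to 2047-02-28 gives 2047-09-28.
Applying '+166 days' to 2047-09-28: counting 166 days forward gives 2048-03-12.

2048-03-12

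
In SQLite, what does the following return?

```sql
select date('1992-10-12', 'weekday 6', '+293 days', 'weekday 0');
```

`weekday 6` advances to the next Saturday; 1992-10-12 is a Monday, so it moves forward to 1992-10-17.
Applying '+293 days' to 1992-10-17: counting 293 days forward gives 1993-08-06.
`weekday 0` advances to the next Sunday; 1993-08-06 is a Friday, so it moves forward to 1993-08-08.

1993-08-08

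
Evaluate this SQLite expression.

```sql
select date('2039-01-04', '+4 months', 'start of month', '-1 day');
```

Adding +4 months to 2039-01-04 gives 2039-05-04.
`start of month` rewinds 2039-05-04 to 2039-05-01.
Going back 1 day from 2039-05-01 reaches 2039-04-30 (last day of April, 30 days).

2039-04-30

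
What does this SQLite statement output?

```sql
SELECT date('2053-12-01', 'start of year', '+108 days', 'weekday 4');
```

2053-04-24

`start of year` rewinds 2053-12-01 to 2053-01-01.
Applying '+108 days' to 2053-01-01: counting 108 days forward gives 2053-04-19.
`weekday 4` advances to the next Thursday; 2053-04-19 is a Saturday, so it moves forward to 2053-04-24.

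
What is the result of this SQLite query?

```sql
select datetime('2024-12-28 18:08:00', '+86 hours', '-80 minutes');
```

+86 hours from 2024-12-28 18:08:00 is 2025-01-01 08:08:00 (crosses midnight).
80 minutes = 1h 20m; -80 minutes from 2025-01-01 08:08:00 is 2025-01-01 06:48:00.

2025-01-01 06:48:00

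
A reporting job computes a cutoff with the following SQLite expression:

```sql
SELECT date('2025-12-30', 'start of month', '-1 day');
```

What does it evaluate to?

2025-11-30

`start of month` rewinds 2025-12-30 to 2025-12-01.
Going back 1 day from 2025-12-01 reaches 2025-11-30 (last day of November, 30 days).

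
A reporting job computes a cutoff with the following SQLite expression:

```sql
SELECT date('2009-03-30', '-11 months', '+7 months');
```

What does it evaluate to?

2008-11-30

Adding -11 months to 2009-03-30 gives 2008-04-30.
Adding +7 months to 2008-04-30 gives 2008-11-30.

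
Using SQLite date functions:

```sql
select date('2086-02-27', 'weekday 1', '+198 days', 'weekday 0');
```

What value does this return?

2086-09-22

`weekday 1` advances to the next Monday; 2086-02-27 is a Wednesday, so it moves forward to 2086-03-04.
Applying '+198 days' to 2086-03-04: counting 198 days forward gives 2086-09-18.
`weekday 0` advances to the next Sunday; 2086-09-18 is a Wednesday, so it moves forward to 2086-09-22.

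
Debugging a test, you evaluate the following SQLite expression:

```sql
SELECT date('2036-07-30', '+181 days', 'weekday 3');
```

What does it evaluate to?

2037-01-28

Applying '+181 days' to 2036-07-30: counting 181 days forward gives 2037-01-27.
`weekday 3` advances to the next Wednesday; 2037-01-27 is a Tuesday, so it moves forward to 2037-01-28.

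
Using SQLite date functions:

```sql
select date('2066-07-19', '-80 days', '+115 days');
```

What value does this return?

Applying '-80 days' to 2066-07-19: counting 80 days back gives 2066-04-30.
Applying '+115 days' to 2066-04-30: counting 115 days forward gives 2066-08-23.

2066-08-23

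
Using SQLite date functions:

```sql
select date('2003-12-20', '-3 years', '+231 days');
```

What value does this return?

Adding -3 years to 2003-12-20 gives 2000-12-20.
Applying '+231 days' to 2000-12-20: counting 231 days forward gives 2001-08-08.

2001-08-08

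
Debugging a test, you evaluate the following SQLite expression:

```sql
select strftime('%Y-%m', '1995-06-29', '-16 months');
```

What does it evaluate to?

First apply '-16 months': 1995-06-29 → 1994-03-01.
`%Y-%m` extracts the year-month: 1994-03.

1994-03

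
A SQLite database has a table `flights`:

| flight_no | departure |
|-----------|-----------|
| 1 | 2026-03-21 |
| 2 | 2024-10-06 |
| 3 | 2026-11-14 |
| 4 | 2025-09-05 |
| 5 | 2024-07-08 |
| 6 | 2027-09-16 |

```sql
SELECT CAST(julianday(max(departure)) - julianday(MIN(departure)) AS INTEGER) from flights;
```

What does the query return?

1165

MIN = 2024-07-08, MAX = 2027-09-16.
23 days remain in July 2024 after the 8th (31 − 8).
Full months from August 2024 through August 2027 contribute their day counts.
Then 16 days into September 2027.
Total: 23 + 31 + 30 + 31 + 30 + 31 + 31 + 28 + 31 + 30 + 31 + 30 + 31 + 31 + 30 + 31 + 30 + 31 + 31 + 28 + 31 + 30 + 31 + 30 + 31 + 31 + 30 + 31 + 30 + 31 + 31 + 28 + 31 + 30 + 31 + 30 + 31 + 31 + 16 = 1165.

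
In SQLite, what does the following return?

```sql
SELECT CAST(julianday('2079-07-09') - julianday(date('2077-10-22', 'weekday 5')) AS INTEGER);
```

`weekday 5` advances to the next Friday; 2077-10-22 is already a Friday, so it stays at 2077-10-22.
9 days remain in October 2077 after the 22nd (31 − 22).
Full months from November 2077 through June 2079 contribute their day counts.
Then 9 days into July 2079.
Total: 9 + 30 + 31 + 31 + 28 + 31 + 30 + 31 + 30 + 31 + 31 + 30 + 31 + 30 + 31 + 31 + 28 + 31 + 30 + 31 + 30 + 9 = 625.

625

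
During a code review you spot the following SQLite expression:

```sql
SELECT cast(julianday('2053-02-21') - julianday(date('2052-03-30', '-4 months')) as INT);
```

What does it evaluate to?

449

Adding -4 months to 2052-03-30 gives 2051-11-30.
0 days remain in November 2051 after the 30th (30 − 30).
Full months from December 2051 through January 2053 contribute their day counts.
Then 21 days into February 2053.
Total: 0 + 31 + 31 + 29 + 31 + 30 + 31 + 30 + 31 + 31 + 30 + 31 + 30 + 31 + 31 + 21 = 449.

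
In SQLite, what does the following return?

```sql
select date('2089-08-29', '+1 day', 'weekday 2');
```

2089-08-30

Advancing 1 more day within August lands on 2089-08-30.
`weekday 2` advances to the next Tuesday; 2089-08-30 is already a Tuesday, so it stays at 2089-08-30.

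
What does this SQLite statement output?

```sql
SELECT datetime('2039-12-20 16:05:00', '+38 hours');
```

2039-12-22 06:05:00

+38 hours from 2039-12-20 16:05:00 is 2039-12-22 06:05:00 (crosses midnight).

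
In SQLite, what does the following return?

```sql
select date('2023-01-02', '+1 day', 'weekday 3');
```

2023-01-04

Advancing 1 more day within January lands on 2023-01-03.
`weekday 3` advances to the next Wednesday; 2023-01-03 is a Tuesday, so it moves forward to 2023-01-04.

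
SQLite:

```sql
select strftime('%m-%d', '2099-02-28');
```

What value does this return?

02-28

`%m-%d` extracts the month-day: 02-28.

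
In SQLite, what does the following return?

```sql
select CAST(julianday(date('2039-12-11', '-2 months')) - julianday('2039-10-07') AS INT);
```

Adding -2 months to 2039-12-11 gives 2039-10-11.
Both dates are in October 2039: 11 − 7 = 4.

4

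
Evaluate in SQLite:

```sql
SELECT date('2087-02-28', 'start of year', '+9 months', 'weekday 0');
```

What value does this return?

`start of year` rewinds 2087-02-28 to 2087-01-01.
Adding +9 months to 2087-01-01 gives 2087-10-01.
`weekday 0` advances to the next Sunday; 2087-10-01 is a Wednesday, so it moves forward to 2087-10-05.

2087-10-05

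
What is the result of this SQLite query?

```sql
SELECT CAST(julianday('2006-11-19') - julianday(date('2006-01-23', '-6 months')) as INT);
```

484

Adding -6 months to 2006-01-23 gives 2005-07-23.
8 days remain in July 2005 after the 23rd (31 − 23).
Full months from August 2005 through October 2006 contribute their day counts.
Then 19 days into November 2006.
Total: 8 + 31 + 30 + 31 + 30 + 31 + 31 + 28 + 31 + 30 + 31 + 30 + 31 + 31 + 30 + 31 + 19 = 484.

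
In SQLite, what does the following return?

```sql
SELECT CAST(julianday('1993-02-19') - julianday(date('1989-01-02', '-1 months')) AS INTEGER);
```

Adding -1 month to 1989-01-02 gives 1988-12-02.
29 days remain in December 1988 after the 2nd (31 − 2).
Full months from January 1989 through January 1993 contribute their day counts.
Then 19 days into February 1993.
Total: 29 + 31 + 28 + 31 + 30 + 31 + 30 + 31 + 31 + 30 + 31 + 30 + 31 + 31 + 28 + 31 + 30 + 31 + 30 + 31 + 31 + 30 + 31 + 30 + 31 + 31 + 28 + 31 + 30 + 31 + 30 + 31 + 31 + 30 + 31 + 30 + 31 + 31 + 29 + 31 + 30 + 31 + 30 + 31 + 31 + 30 + 31 + 30 + 31 + 31 + 19 = 1540.

1540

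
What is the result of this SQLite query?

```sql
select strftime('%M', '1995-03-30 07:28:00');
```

28

`%M` extracts the 2-digit minute: 28.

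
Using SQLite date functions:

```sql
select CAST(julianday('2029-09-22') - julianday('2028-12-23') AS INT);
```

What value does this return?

8 days remain in December 2028 after the 23rd (31 − 23).
Full months from January 2029 through August 2029 contribute their day counts.
Then 22 days into September 2029.
Total: 8 + 31 + 28 + 31 + 30 + 31 + 30 + 31 + 31 + 22 = 273.

273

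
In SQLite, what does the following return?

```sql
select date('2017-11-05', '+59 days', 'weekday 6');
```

Applying '+59 days' to 2017-11-05: counting 59 days forward gives 2018-01-03.
`weekday 6` advances to the next Saturday; 2018-01-03 is a Wednesday, so it moves forward to 2018-01-06.

2018-01-06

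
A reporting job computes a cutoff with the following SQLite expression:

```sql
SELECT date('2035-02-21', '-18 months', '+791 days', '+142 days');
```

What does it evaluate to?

Adding -18 months to 2035-02-21 gives 2033-08-21.
Applying '+791 days' to 2033-08-21: counting 791 days forward gives 2035-10-21.
Applying '+142 days' to 2035-10-21: counting 142 days forward gives 2036-03-11.

2036-03-11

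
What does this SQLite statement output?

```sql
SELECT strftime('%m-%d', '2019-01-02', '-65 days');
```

First apply '-65 days': 2019-01-02 → 2018-10-29.
`%m-%d` extracts the month-day: 10-29.

10-29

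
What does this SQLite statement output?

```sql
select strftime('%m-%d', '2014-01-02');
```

01-02

`%m-%d` extracts the month-day: 01-02.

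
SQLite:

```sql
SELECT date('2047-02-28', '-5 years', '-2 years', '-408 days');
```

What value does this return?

Adding -5 years to 2047-02-28 gives 2042-02-28.
Adding -2 years to 2042-02-28 gives 2040-02-28.
Applying '-408 days' to 2040-02-28: counting 408 days back gives 2039-01-16.

2039-01-16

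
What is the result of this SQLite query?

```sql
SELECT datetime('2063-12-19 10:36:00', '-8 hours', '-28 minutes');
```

2063-12-19 02:08:00

-8 hours from 2063-12-19 10:36:00 is 2063-12-19 02:36:00.
-28 minutes from 2063-12-19 02:36:00 is 2063-12-19 02:08:00.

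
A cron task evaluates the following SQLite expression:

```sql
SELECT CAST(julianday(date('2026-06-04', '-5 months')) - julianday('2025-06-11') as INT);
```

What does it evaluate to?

207

Adding -5 months to 2026-06-04 gives 2026-01-04.
19 days remain in June 2025 after the 11th (30 − 11).
Full months from July 2025 through December 2025 contribute their day counts.
Then 4 days into January 2026.
Total: 19 + 31 + 31 + 30 + 31 + 30 + 31 + 4 = 207.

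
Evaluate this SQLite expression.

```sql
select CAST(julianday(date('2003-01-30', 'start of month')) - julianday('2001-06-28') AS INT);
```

`start of month` rewinds 2003-01-30 to 2003-01-01.
2 days remain in June 2001 after the 28th (30 − 28).
Full months from July 2001 through December 2002 contribute their day counts.
Then 1 day into January 2003.
Total: 2 + 31 + 31 + 30 + 31 + 30 + 31 + 31 + 28 + 31 + 30 + 31 + 30 + 31 + 31 + 30 + 31 + 30 + 31 + 1 = 552.

552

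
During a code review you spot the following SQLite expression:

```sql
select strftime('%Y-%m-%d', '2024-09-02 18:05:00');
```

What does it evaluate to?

`%Y-%m-%d` extracts the ISO date: 2024-09-02.

2024-09-02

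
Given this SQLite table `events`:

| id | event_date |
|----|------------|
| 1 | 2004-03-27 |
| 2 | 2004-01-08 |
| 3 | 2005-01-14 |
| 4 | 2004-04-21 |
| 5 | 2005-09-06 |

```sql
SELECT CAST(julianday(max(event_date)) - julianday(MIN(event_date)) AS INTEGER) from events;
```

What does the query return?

607

MIN = 2004-01-08, MAX = 2005-09-06.
23 days remain in January 2004 after the 8th (31 − 8).
Full months from February 2004 through August 2005 contribute their day counts.
Then 6 days into September 2005.
Total: 23 + 29 + 31 + 30 + 31 + 30 + 31 + 31 + 30 + 31 + 30 + 31 + 31 + 28 + 31 + 30 + 31 + 30 + 31 + 31 + 6 = 607.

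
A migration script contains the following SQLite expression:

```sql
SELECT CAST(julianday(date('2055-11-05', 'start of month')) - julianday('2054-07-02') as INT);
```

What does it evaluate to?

487

`start of month` rewinds 2055-11-05 to 2055-11-01.
29 days remain in July 2054 after the 2nd (31 − 2).
Full months from August 2054 through October 2055 contribute their day counts.
Then 1 day into November 2055.
Total: 29 + 31 + 30 + 31 + 30 + 31 + 31 + 28 + 31 + 30 + 31 + 30 + 31 + 31 + 30 + 31 + 1 = 487.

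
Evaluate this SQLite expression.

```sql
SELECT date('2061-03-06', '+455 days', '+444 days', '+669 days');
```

2065-06-21

Applying '+455 days' to 2061-03-06: counting 455 days forward gives 2062-06-04.
Applying '+444 days' to 2062-06-04: counting 444 days forward gives 2063-08-22.
Applying '+669 days' to 2063-08-22: counting 669 days forward gives 2065-06-21.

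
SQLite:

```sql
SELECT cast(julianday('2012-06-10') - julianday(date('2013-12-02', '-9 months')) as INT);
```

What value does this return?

-265

Adding -9 months to 2013-12-02 gives 2013-03-02.
20 days remain in June 2012 after the 10th (30 − 10).
Full months from July 2012 through February 2013 contribute their day counts.
Then 2 days into March 2013.
Total: 20 + 31 + 31 + 30 + 31 + 30 + 31 + 31 + 28 + 2 = 265.
The subtraction is earlier − later, so the result is −265 → -265.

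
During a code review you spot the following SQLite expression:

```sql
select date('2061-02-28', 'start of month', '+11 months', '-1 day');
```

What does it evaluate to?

`start of month` rewinds 2061-02-28 to 2061-02-01.
Adding +11 months to 2061-02-01 gives 2062-01-01.
Going back 1 day from 2062-01-01 reaches 2061-12-31 (last day of December, 31 days).

2061-12-31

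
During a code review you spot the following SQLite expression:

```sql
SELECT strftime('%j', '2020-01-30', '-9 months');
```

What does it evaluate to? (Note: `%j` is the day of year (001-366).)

First apply '-9 months': 2020-01-30 → 2019-04-30.
Day-of-year for 2019-04-30: days since 2019-01-01 inclusive = 120, zero-padded to 120.

120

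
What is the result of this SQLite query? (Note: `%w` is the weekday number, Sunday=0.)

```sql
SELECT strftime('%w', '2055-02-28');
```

2055-02-28 is a Sunday; with Sunday=0 that is 0.

0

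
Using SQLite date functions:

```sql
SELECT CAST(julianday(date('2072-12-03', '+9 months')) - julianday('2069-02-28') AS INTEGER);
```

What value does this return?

1648

Adding +9 months to 2072-12-03 gives 2073-09-03.
0 days remain in February 2069 after the 28th (28 − 28).
Full months from March 2069 through August 2073 contribute their day counts.
Then 3 days into September 2073.
Total: 0 + 31 + 30 + 31 + 30 + 31 + 31 + 30 + 31 + 30 + 31 + 31 + 28 + 31 + 30 + 31 + 30 + 31 + 31 + 30 + 31 + 30 + 31 + 31 + 28 + 31 + 30 + 31 + 30 + 31 + 31 + 30 + 31 + 30 + 31 + 31 + 29 + 31 + 30 + 31 + 30 + 31 + 31 + 30 + 31 + 30 + 31 + 31 + 28 + 31 + 30 + 31 + 30 + 31 + 31 + 3 = 1648.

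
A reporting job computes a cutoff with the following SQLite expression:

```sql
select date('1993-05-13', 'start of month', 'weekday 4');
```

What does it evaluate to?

1993-05-06

`start of month` rewinds 1993-05-13 to 1993-05-01.
`weekday 4` advances to the next Thursday; 1993-05-01 is a Saturday, so it moves forward to 1993-05-06.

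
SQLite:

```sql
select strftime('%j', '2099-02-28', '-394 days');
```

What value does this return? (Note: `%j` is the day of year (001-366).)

030

First apply '-394 days': 2099-02-28 → 2098-01-30.
Day-of-year for 2098-01-30: days since 2098-01-01 inclusive = 30, zero-padded to 030.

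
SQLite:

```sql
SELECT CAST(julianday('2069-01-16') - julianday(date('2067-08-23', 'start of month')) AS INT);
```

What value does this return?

534

`start of month` rewinds 2067-08-23 to 2067-08-01.
30 days remain in August 2067 after the 1st (31 − 1).
Full months from September 2067 through December 2068 contribute their day counts.
Then 16 days into January 2069.
Total: 30 + 30 + 31 + 30 + 31 + 31 + 29 + 31 + 30 + 31 + 30 + 31 + 31 + 30 + 31 + 30 + 31 + 16 = 534.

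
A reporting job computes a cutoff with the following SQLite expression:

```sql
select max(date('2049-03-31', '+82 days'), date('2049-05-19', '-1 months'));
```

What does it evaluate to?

date('2049-03-31', '+82 days') → 2049-06-21.
date('2049-05-19', '-1 months') → 2049-04-19.
Later of the two is 2049-06-21.

2049-06-21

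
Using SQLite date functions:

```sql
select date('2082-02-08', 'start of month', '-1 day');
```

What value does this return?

`start of month` rewinds 2082-02-08 to 2082-02-01.
Going back 1 day from 2082-02-01 reaches 2082-01-31 (last day of January, 31 days).

2082-01-31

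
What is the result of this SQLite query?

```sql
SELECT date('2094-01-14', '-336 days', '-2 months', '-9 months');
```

Applying '-336 days' to 2094-01-14: counting 336 days back gives 2093-02-12.
Adding -2 months to 2093-02-12 gives 2092-12-12.
Adding -9 months to 2092-12-12 gives 2092-03-12.

2092-03-12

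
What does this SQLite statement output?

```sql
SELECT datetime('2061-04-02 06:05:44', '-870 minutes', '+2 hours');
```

870 minutes = 14h 30m; -870 minutes from 2061-04-02 06:05:44 is 2061-04-01 15:35:44 (crosses midnight).
+2 hours from 2061-04-01 15:35:44 is 2061-04-01 17:35:44.

2061-04-01 17:35:44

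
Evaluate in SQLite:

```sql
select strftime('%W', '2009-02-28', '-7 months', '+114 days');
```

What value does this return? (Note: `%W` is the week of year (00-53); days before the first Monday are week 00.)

First apply '-7 months', '+114 days': 2009-02-28 → 2008-11-19.
2008-11-19 is a Wednesday. SQLite's %W counts Mondays since the year started; the result is 46.

46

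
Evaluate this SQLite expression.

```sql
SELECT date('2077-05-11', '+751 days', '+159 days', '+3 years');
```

Applying '+751 days' to 2077-05-11: counting 751 days forward gives 2079-06-01.
Applying '+159 days' to 2079-06-01: counting 159 days forward gives 2079-11-07.
Adding +3 years to 2079-11-07 gives 2082-11-07.

2082-11-07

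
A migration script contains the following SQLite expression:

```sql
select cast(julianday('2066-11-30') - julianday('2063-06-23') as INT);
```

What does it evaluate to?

1256

7 days remain in June 2063 after the 23rd (30 − 23).
Full months from July 2063 through October 2066 contribute their day counts.
Then 30 days into November 2066.
Total: 7 + 31 + 31 + 30 + 31 + 30 + 31 + 31 + 29 + 31 + 30 + 31 + 30 + 31 + 31 + 30 + 31 + 30 + 31 + 31 + 28 + 31 + 30 + 31 + 30 + 31 + 31 + 30 + 31 + 30 + 31 + 31 + 28 + 31 + 30 + 31 + 30 + 31 + 31 + 30 + 31 + 30 = 1256.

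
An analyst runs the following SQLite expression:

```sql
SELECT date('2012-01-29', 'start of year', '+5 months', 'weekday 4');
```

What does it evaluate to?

2012-06-07

`start of year` rewinds 2012-01-29 to 2012-01-01.
Adding +5 months to 2012-01-01 gives 2012-06-01.
`weekday 4` advances to the next Thursday; 2012-06-01 is a Friday, so it moves forward to 2012-06-07.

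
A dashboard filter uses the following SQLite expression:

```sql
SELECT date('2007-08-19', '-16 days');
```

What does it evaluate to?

2007-08-03

Going back 16 days within August lands on 2007-08-03.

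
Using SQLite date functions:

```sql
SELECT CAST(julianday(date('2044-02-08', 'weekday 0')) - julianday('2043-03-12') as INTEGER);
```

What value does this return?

`weekday 0` advances to the next Sunday; 2044-02-08 is a Monday, so it moves forward to 2044-02-14.
19 days remain in March 2043 after the 12th (31 − 12).
Full months from April 2043 through January 2044 contribute their day counts.
Then 14 days into February 2044.
Total: 19 + 30 + 31 + 30 + 31 + 31 + 30 + 31 + 30 + 31 + 31 + 14 = 339.

339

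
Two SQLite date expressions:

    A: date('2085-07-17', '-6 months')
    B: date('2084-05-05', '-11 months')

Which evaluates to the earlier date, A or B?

A = 2085-01-17.
B = 2083-06-05.
B is earlier.

B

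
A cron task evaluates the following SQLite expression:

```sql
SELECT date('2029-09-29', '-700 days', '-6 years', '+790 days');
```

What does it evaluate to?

Applying '-700 days' to 2029-09-29: counting 700 days back gives 2027-10-30.
Adding -6 years to 2027-10-30 gives 2021-10-30.
Applying '+790 days' to 2021-10-30: counting 790 days forward gives 2023-12-29.

2023-12-29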